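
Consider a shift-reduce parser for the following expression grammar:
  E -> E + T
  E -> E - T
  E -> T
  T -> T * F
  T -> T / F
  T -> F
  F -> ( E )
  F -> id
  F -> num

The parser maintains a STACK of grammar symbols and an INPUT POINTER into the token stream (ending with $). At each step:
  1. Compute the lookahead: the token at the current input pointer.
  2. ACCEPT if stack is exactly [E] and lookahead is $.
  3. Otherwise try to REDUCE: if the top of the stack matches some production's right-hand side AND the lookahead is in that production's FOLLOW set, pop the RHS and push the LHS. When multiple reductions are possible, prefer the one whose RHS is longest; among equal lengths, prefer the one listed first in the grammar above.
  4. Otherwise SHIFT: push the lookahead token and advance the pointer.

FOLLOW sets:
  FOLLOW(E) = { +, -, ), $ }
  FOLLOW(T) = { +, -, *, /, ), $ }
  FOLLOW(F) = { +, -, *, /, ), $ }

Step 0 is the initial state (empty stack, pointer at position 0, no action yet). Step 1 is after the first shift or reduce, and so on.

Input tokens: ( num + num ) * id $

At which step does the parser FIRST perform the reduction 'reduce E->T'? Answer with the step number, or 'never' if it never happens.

Step 1: shift (. Stack=[(] ptr=1 lookahead=num remaining=[num + num ) * id $]
Step 2: shift num. Stack=[( num] ptr=2 lookahead=+ remaining=[+ num ) * id $]
Step 3: reduce F->num. Stack=[( F] ptr=2 lookahead=+ remaining=[+ num ) * id $]
Step 4: reduce T->F. Stack=[( T] ptr=2 lookahead=+ remaining=[+ num ) * id $]
Step 5: reduce E->T. Stack=[( E] ptr=2 lookahead=+ remaining=[+ num ) * id $]

Answer: 5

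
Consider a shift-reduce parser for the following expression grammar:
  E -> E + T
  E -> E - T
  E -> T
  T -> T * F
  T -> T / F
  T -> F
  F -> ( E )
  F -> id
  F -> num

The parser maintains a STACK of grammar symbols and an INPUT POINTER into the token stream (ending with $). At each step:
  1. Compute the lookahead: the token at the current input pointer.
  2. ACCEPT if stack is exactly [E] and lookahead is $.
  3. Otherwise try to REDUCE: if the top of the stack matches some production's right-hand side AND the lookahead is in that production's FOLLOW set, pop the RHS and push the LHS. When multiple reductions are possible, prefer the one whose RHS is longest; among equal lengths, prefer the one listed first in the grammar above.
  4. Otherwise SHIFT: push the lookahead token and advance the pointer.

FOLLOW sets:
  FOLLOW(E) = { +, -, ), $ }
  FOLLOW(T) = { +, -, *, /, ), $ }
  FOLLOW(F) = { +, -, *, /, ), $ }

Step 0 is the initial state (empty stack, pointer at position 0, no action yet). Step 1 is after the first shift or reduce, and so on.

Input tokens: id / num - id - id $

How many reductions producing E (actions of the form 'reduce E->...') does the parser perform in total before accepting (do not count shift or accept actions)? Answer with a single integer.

Step 1: shift id. Stack=[id] ptr=1 lookahead=/ remaining=[/ num - id - id $]
Step 2: reduce F->id. Stack=[F] ptr=1 lookahead=/ remaining=[/ num - id - id $]
Step 3: reduce T->F. Stack=[T] ptr=1 lookahead=/ remaining=[/ num - id - id $]
Step 4: shift /. Stack=[T /] ptr=2 lookahead=num remaining=[num - id - id $]
Step 5: shift num. Stack=[T / num] ptr=3 lookahead=- remaining=[- id - id $]
Step 6: reduce F->num. Stack=[T / F] ptr=3 lookahead=- remaining=[- id - id $]
Step 7: reduce T->T / F. Stack=[T] ptr=3 lookahead=- remaining=[- id - id $]
Step 8: reduce E->T. Stack=[E] ptr=3 lookahead=- remaining=[- id - id $]
Step 9: shift -. Stack=[E -] ptr=4 lookahead=id remaining=[id - id $]
Step 10: shift id. Stack=[E - id] ptr=5 lookahead=- remaining=[- id $]
Step 11: reduce F->id. Stack=[E - F] ptr=5 lookahead=- remaining=[- id $]
Step 12: reduce T->F. Stack=[E - T] ptr=5 lookahead=- remaining=[- id $]
Step 13: reduce E->E - T. Stack=[E] ptr=5 lookahead=- remaining=[- id $]
Step 14: shift -. Stack=[E -] ptr=6 lookahead=id remaining=[id $]
Step 15: shift id. Stack=[E - id] ptr=7 lookahead=$ remaining=[$]
Step 16: reduce F->id. Stack=[E - F] ptr=7 lookahead=$ remaining=[$]
Step 17: reduce T->F. Stack=[E - T] ptr=7 lookahead=$ remaining=[$]
Step 18: reduce E->E - T. Stack=[E] ptr=7 lookahead=$ remaining=[$]
Step 19: accept. Stack=[E] ptr=7 lookahead=$ remaining=[$]

Answer: 3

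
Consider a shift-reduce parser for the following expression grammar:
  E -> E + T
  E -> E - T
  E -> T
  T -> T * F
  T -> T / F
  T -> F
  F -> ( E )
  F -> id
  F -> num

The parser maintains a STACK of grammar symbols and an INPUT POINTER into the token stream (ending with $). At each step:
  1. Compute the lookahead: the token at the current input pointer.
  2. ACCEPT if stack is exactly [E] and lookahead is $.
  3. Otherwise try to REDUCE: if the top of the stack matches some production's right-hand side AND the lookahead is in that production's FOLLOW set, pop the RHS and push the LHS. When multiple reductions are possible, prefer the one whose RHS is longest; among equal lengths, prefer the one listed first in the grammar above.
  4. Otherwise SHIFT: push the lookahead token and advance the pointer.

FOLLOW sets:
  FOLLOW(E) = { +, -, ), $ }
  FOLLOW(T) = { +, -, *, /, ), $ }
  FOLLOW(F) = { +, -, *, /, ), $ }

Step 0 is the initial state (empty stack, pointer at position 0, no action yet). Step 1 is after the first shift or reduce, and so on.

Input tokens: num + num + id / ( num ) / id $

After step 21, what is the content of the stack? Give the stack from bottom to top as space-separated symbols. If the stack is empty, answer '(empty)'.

Step 1: shift num. Stack=[num] ptr=1 lookahead=+ remaining=[+ num + id / ( num ) / id $]
Step 2: reduce F->num. Stack=[F] ptr=1 lookahead=+ remaining=[+ num + id / ( num ) / id $]
Step 3: reduce T->F. Stack=[T] ptr=1 lookahead=+ remaining=[+ num + id / ( num ) / id $]
Step 4: reduce E->T. Stack=[E] ptr=1 lookahead=+ remaining=[+ num + id / ( num ) / id $]
Step 5: shift +. Stack=[E +] ptr=2 lookahead=num remaining=[num + id / ( num ) / id $]
Step 6: shift num. Stack=[E + num] ptr=3 lookahead=+ remaining=[+ id / ( num ) / id $]
Step 7: reduce F->num. Stack=[E + F] ptr=3 lookahead=+ remaining=[+ id / ( num ) / id $]
Step 8: reduce T->F. Stack=[E + T] ptr=3 lookahead=+ remaining=[+ id / ( num ) / id $]
Step 9: reduce E->E + T. Stack=[E] ptr=3 lookahead=+ remaining=[+ id / ( num ) / id $]
Step 10: shift +. Stack=[E +] ptr=4 lookahead=id remaining=[id / ( num ) / id $]
Step 11: shift id. Stack=[E + id] ptr=5 lookahead=/ remaining=[/ ( num ) / id $]
Step 12: reduce F->id. Stack=[E + F] ptr=5 lookahead=/ remaining=[/ ( num ) / id $]
Step 13: reduce T->F. Stack=[E + T] ptr=5 lookahead=/ remaining=[/ ( num ) / id $]
Step 14: shift /. Stack=[E + T /] ptr=6 lookahead=( remaining=[( num ) / id $]
Step 15: shift (. Stack=[E + T / (] ptr=7 lookahead=num remaining=[num ) / id $]
Step 16: shift num. Stack=[E + T / ( num] ptr=8 lookahead=) remaining=[) / id $]
Step 17: reduce F->num. Stack=[E + T / ( F] ptr=8 lookahead=) remaining=[) / id $]
Step 18: reduce T->F. Stack=[E + T / ( T] ptr=8 lookahead=) remaining=[) / id $]
Step 19: reduce E->T. Stack=[E + T / ( E] ptr=8 lookahead=) remaining=[) / id $]
Step 20: shift ). Stack=[E + T / ( E )] ptr=9 lookahead=/ remaining=[/ id $]
Step 21: reduce F->( E ). Stack=[E + T / F] ptr=9 lookahead=/ remaining=[/ id $]

Answer: E + T / F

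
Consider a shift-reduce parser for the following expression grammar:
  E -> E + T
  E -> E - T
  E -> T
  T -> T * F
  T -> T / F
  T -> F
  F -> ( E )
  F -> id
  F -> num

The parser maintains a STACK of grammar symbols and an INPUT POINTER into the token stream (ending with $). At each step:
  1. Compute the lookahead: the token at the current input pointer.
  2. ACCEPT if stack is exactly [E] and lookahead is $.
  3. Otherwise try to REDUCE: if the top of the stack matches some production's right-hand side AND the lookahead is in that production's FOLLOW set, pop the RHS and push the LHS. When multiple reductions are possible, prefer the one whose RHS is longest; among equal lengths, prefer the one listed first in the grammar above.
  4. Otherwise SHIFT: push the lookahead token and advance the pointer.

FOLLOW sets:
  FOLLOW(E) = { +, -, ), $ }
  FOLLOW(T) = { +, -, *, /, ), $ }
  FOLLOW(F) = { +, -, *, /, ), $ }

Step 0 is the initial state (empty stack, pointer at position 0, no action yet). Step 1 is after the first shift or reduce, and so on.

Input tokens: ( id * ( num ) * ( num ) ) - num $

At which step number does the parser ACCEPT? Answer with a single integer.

Answer: 33

Derivation:
Step 1: shift (. Stack=[(] ptr=1 lookahead=id remaining=[id * ( num ) * ( num ) ) - num $]
Step 2: shift id. Stack=[( id] ptr=2 lookahead=* remaining=[* ( num ) * ( num ) ) - num $]
Step 3: reduce F->id. Stack=[( F] ptr=2 lookahead=* remaining=[* ( num ) * ( num ) ) - num $]
Step 4: reduce T->F. Stack=[( T] ptr=2 lookahead=* remaining=[* ( num ) * ( num ) ) - num $]
Step 5: shift *. Stack=[( T *] ptr=3 lookahead=( remaining=[( num ) * ( num ) ) - num $]
Step 6: shift (. Stack=[( T * (] ptr=4 lookahead=num remaining=[num ) * ( num ) ) - num $]
Step 7: shift num. Stack=[( T * ( num] ptr=5 lookahead=) remaining=[) * ( num ) ) - num $]
Step 8: reduce F->num. Stack=[( T * ( F] ptr=5 lookahead=) remaining=[) * ( num ) ) - num $]
Step 9: reduce T->F. Stack=[( T * ( T] ptr=5 lookahead=) remaining=[) * ( num ) ) - num $]
Step 10: reduce E->T. Stack=[( T * ( E] ptr=5 lookahead=) remaining=[) * ( num ) ) - num $]
Step 11: shift ). Stack=[( T * ( E )] ptr=6 lookahead=* remaining=[* ( num ) ) - num $]
Step 12: reduce F->( E ). Stack=[( T * F] ptr=6 lookahead=* remaining=[* ( num ) ) - num $]
Step 13: reduce T->T * F. Stack=[( T] ptr=6 lookahead=* remaining=[* ( num ) ) - num $]
Step 14: shift *. Stack=[( T *] ptr=7 lookahead=( remaining=[( num ) ) - num $]
Step 15: shift (. Stack=[( T * (] ptr=8 lookahead=num remaining=[num ) ) - num $]
Step 16: shift num. Stack=[( T * ( num] ptr=9 lookahead=) remaining=[) ) - num $]
Step 17: reduce F->num. Stack=[( T * ( F] ptr=9 lookahead=) remaining=[) ) - num $]
Step 18: reduce T->F. Stack=[( T * ( T] ptr=9 lookahead=) remaining=[) ) - num $]
Step 19: reduce E->T. Stack=[( T * ( E] ptr=9 lookahead=) remaining=[) ) - num $]
Step 20: shift ). Stack=[( T * ( E )] ptr=10 lookahead=) remaining=[) - num $]
Step 21: reduce F->( E ). Stack=[( T * F] ptr=10 lookahead=) remaining=[) - num $]
Step 22: reduce T->T * F. Stack=[( T] ptr=10 lookahead=) remaining=[) - num $]
Step 23: reduce E->T. Stack=[( E] ptr=10 lookahead=) remaining=[) - num $]
Step 24: shift ). Stack=[( E )] ptr=11 lookahead=- remaining=[- num $]
Step 25: reduce F->( E ). Stack=[F] ptr=11 lookahead=- remaining=[- num $]
Step 26: reduce T->F. Stack=[T] ptr=11 lookahead=- remaining=[- num $]
Step 27: reduce E->T. Stack=[E] ptr=11 lookahead=- remaining=[- num $]
Step 28: shift -. Stack=[E -] ptr=12 lookahead=num remaining=[num $]
Step 29: shift num. Stack=[E - num] ptr=13 lookahead=$ remaining=[$]
Step 30: reduce F->num. Stack=[E - F] ptr=13 lookahead=$ remaining=[$]
Step 31: reduce T->F. Stack=[E - T] ptr=13 lookahead=$ remaining=[$]
Step 32: reduce E->E - T. Stack=[E] ptr=13 lookahead=$ remaining=[$]
Step 33: accept. Stack=[E] ptr=13 lookahead=$ remaining=[$]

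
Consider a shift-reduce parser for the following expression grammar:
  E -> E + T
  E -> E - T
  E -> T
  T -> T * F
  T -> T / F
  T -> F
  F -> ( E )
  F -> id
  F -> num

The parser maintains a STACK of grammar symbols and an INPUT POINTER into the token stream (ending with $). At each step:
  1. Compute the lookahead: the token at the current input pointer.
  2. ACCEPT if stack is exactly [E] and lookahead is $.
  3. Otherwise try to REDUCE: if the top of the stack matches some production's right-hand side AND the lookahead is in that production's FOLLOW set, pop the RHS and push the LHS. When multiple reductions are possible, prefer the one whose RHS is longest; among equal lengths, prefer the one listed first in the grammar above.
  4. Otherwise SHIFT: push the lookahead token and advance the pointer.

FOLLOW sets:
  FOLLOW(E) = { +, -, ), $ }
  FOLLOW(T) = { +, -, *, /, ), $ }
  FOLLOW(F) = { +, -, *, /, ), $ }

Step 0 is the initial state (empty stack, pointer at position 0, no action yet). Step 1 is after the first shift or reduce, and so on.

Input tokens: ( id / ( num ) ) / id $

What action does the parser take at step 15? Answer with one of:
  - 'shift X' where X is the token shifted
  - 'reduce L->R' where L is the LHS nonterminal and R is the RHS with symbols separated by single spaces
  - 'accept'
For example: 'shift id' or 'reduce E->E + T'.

Answer: shift )

Derivation:
Step 1: shift (. Stack=[(] ptr=1 lookahead=id remaining=[id / ( num ) ) / id $]
Step 2: shift id. Stack=[( id] ptr=2 lookahead=/ remaining=[/ ( num ) ) / id $]
Step 3: reduce F->id. Stack=[( F] ptr=2 lookahead=/ remaining=[/ ( num ) ) / id $]
Step 4: reduce T->F. Stack=[( T] ptr=2 lookahead=/ remaining=[/ ( num ) ) / id $]
Step 5: shift /. Stack=[( T /] ptr=3 lookahead=( remaining=[( num ) ) / id $]
Step 6: shift (. Stack=[( T / (] ptr=4 lookahead=num remaining=[num ) ) / id $]
Step 7: shift num. Stack=[( T / ( num] ptr=5 lookahead=) remaining=[) ) / id $]
Step 8: reduce F->num. Stack=[( T / ( F] ptr=5 lookahead=) remaining=[) ) / id $]
Step 9: reduce T->F. Stack=[( T / ( T] ptr=5 lookahead=) remaining=[) ) / id $]
Step 10: reduce E->T. Stack=[( T / ( E] ptr=5 lookahead=) remaining=[) ) / id $]
Step 11: shift ). Stack=[( T / ( E )] ptr=6 lookahead=) remaining=[) / id $]
Step 12: reduce F->( E ). Stack=[( T / F] ptr=6 lookahead=) remaining=[) / id $]
Step 13: reduce T->T / F. Stack=[( T] ptr=6 lookahead=) remaining=[) / id $]
Step 14: reduce E->T. Stack=[( E] ptr=6 lookahead=) remaining=[) / id $]
Step 15: shift ). Stack=[( E )] ptr=7 lookahead=/ remaining=[/ id $]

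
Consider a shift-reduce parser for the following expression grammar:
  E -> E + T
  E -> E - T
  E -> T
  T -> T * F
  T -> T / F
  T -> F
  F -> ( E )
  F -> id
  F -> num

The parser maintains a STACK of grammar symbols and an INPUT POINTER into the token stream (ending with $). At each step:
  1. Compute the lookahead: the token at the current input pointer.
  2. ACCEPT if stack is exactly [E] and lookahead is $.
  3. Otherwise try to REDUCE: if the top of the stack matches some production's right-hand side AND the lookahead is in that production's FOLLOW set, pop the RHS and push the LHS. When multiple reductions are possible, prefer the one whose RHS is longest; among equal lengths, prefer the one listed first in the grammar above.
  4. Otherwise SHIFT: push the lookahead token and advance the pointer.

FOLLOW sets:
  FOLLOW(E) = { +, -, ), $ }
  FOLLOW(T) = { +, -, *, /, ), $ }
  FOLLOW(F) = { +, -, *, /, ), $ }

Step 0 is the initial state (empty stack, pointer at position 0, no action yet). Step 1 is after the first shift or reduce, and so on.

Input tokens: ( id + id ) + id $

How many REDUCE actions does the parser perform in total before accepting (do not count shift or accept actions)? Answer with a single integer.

Step 1: shift (. Stack=[(] ptr=1 lookahead=id remaining=[id + id ) + id $]
Step 2: shift id. Stack=[( id] ptr=2 lookahead=+ remaining=[+ id ) + id $]
Step 3: reduce F->id. Stack=[( F] ptr=2 lookahead=+ remaining=[+ id ) + id $]
Step 4: reduce T->F. Stack=[( T] ptr=2 lookahead=+ remaining=[+ id ) + id $]
Step 5: reduce E->T. Stack=[( E] ptr=2 lookahead=+ remaining=[+ id ) + id $]
Step 6: shift +. Stack=[( E +] ptr=3 lookahead=id remaining=[id ) + id $]
Step 7: shift id. Stack=[( E + id] ptr=4 lookahead=) remaining=[) + id $]
Step 8: reduce F->id. Stack=[( E + F] ptr=4 lookahead=) remaining=[) + id $]
Step 9: reduce T->F. Stack=[( E + T] ptr=4 lookahead=) remaining=[) + id $]
Step 10: reduce E->E + T. Stack=[( E] ptr=4 lookahead=) remaining=[) + id $]
Step 11: shift ). Stack=[( E )] ptr=5 lookahead=+ remaining=[+ id $]
Step 12: reduce F->( E ). Stack=[F] ptr=5 lookahead=+ remaining=[+ id $]
Step 13: reduce T->F. Stack=[T] ptr=5 lookahead=+ remaining=[+ id $]
Step 14: reduce E->T. Stack=[E] ptr=5 lookahead=+ remaining=[+ id $]
Step 15: shift +. Stack=[E +] ptr=6 lookahead=id remaining=[id $]
Step 16: shift id. Stack=[E + id] ptr=7 lookahead=$ remaining=[$]
Step 17: reduce F->id. Stack=[E + F] ptr=7 lookahead=$ remaining=[$]
Step 18: reduce T->F. Stack=[E + T] ptr=7 lookahead=$ remaining=[$]
Step 19: reduce E->E + T. Stack=[E] ptr=7 lookahead=$ remaining=[$]
Step 20: accept. Stack=[E] ptr=7 lookahead=$ remaining=[$]

Answer: 12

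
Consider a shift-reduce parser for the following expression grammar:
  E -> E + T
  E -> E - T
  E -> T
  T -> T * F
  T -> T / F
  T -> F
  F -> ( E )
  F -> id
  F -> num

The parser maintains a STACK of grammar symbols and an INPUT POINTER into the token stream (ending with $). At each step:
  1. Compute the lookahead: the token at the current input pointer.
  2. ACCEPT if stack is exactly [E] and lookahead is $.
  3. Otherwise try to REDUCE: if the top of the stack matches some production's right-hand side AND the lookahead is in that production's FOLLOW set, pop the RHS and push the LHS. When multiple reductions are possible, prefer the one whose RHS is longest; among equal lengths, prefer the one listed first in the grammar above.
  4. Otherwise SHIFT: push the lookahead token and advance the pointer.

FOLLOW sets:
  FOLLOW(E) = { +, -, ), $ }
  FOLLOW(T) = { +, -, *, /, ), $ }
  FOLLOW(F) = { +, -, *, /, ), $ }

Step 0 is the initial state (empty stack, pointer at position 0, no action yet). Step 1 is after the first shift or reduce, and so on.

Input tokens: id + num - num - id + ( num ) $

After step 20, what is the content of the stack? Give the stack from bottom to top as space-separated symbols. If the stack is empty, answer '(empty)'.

Answer: E +

Derivation:
Step 1: shift id. Stack=[id] ptr=1 lookahead=+ remaining=[+ num - num - id + ( num ) $]
Step 2: reduce F->id. Stack=[F] ptr=1 lookahead=+ remaining=[+ num - num - id + ( num ) $]
Step 3: reduce T->F. Stack=[T] ptr=1 lookahead=+ remaining=[+ num - num - id + ( num ) $]
Step 4: reduce E->T. Stack=[E] ptr=1 lookahead=+ remaining=[+ num - num - id + ( num ) $]
Step 5: shift +. Stack=[E +] ptr=2 lookahead=num remaining=[num - num - id + ( num ) $]
Step 6: shift num. Stack=[E + num] ptr=3 lookahead=- remaining=[- num - id + ( num ) $]
Step 7: reduce F->num. Stack=[E + F] ptr=3 lookahead=- remaining=[- num - id + ( num ) $]
Step 8: reduce T->F. Stack=[E + T] ptr=3 lookahead=- remaining=[- num - id + ( num ) $]
Step 9: reduce E->E + T. Stack=[E] ptr=3 lookahead=- remaining=[- num - id + ( num ) $]
Step 10: shift -. Stack=[E -] ptr=4 lookahead=num remaining=[num - id + ( num ) $]
Step 11: shift num. Stack=[E - num] ptr=5 lookahead=- remaining=[- id + ( num ) $]
Step 12: reduce F->num. Stack=[E - F] ptr=5 lookahead=- remaining=[- id + ( num ) $]
Step 13: reduce T->F. Stack=[E - T] ptr=5 lookahead=- remaining=[- id + ( num ) $]
Step 14: reduce E->E - T. Stack=[E] ptr=5 lookahead=- remaining=[- id + ( num ) $]
Step 15: shift -. Stack=[E -] ptr=6 lookahead=id remaining=[id + ( num ) $]
Step 16: shift id. Stack=[E - id] ptr=7 lookahead=+ remaining=[+ ( num ) $]
Step 17: reduce F->id. Stack=[E - F] ptr=7 lookahead=+ remaining=[+ ( num ) $]
Step 18: reduce T->F. Stack=[E - T] ptr=7 lookahead=+ remaining=[+ ( num ) $]
Step 19: reduce E->E - T. Stack=[E] ptr=7 lookahead=+ remaining=[+ ( num ) $]
Step 20: shift +. Stack=[E +] ptr=8 lookahead=( remaining=[( num ) $]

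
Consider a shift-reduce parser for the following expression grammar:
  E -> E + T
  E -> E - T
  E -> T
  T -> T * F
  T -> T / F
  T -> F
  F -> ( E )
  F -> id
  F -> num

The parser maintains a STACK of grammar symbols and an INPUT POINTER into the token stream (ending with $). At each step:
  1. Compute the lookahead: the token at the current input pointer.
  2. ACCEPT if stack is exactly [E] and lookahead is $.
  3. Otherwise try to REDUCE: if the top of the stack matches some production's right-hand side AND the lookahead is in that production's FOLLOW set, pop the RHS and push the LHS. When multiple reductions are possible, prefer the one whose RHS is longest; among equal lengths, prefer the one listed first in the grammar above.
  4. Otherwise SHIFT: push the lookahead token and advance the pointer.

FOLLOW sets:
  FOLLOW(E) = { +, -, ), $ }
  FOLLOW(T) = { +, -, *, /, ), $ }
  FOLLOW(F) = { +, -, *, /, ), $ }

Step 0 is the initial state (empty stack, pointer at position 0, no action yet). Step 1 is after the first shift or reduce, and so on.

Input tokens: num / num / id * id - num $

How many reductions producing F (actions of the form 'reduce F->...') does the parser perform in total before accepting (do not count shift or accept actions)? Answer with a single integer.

Answer: 5

Derivation:
Step 1: shift num. Stack=[num] ptr=1 lookahead=/ remaining=[/ num / id * id - num $]
Step 2: reduce F->num. Stack=[F] ptr=1 lookahead=/ remaining=[/ num / id * id - num $]
Step 3: reduce T->F. Stack=[T] ptr=1 lookahead=/ remaining=[/ num / id * id - num $]
Step 4: shift /. Stack=[T /] ptr=2 lookahead=num remaining=[num / id * id - num $]
Step 5: shift num. Stack=[T / num] ptr=3 lookahead=/ remaining=[/ id * id - num $]
Step 6: reduce F->num. Stack=[T / F] ptr=3 lookahead=/ remaining=[/ id * id - num $]
Step 7: reduce T->T / F. Stack=[T] ptr=3 lookahead=/ remaining=[/ id * id - num $]
Step 8: shift /. Stack=[T /] ptr=4 lookahead=id remaining=[id * id - num $]
Step 9: shift id. Stack=[T / id] ptr=5 lookahead=* remaining=[* id - num $]
Step 10: reduce F->id. Stack=[T / F] ptr=5 lookahead=* remaining=[* id - num $]
Step 11: reduce T->T / F. Stack=[T] ptr=5 lookahead=* remaining=[* id - num $]
Step 12: shift *. Stack=[T *] ptr=6 lookahead=id remaining=[id - num $]
Step 13: shift id. Stack=[T * id] ptr=7 lookahead=- remaining=[- num $]
Step 14: reduce F->id. Stack=[T * F] ptr=7 lookahead=- remaining=[- num $]
Step 15: reduce T->T * F. Stack=[T] ptr=7 lookahead=- remaining=[- num $]
Step 16: reduce E->T. Stack=[E] ptr=7 lookahead=- remaining=[- num $]
Step 17: shift -. Stack=[E -] ptr=8 lookahead=num remaining=[num $]
Step 18: shift num. Stack=[E - num] ptr=9 lookahead=$ remaining=[$]
Step 19: reduce F->num. Stack=[E - F] ptr=9 lookahead=$ remaining=[$]
Step 20: reduce T->F. Stack=[E - T] ptr=9 lookahead=$ remaining=[$]
Step 21: reduce E->E - T. Stack=[E] ptr=9 lookahead=$ remaining=[$]
Step 22: accept. Stack=[E] ptr=9 lookahead=$ remaining=[$]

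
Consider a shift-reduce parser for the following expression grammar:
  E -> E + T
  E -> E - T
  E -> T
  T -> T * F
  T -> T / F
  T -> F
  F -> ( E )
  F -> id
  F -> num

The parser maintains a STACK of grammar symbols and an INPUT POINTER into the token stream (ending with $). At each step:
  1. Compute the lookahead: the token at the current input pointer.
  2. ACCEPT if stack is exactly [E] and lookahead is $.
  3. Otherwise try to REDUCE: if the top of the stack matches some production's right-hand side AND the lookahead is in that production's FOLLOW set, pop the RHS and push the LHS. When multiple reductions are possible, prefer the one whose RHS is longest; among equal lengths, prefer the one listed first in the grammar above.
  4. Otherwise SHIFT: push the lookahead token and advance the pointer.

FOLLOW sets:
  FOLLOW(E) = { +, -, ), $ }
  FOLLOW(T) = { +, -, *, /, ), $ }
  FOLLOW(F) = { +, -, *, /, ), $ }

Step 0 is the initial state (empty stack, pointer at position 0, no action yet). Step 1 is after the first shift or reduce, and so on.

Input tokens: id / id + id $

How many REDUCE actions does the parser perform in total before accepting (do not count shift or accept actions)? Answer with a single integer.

Answer: 8

Derivation:
Step 1: shift id. Stack=[id] ptr=1 lookahead=/ remaining=[/ id + id $]
Step 2: reduce F->id. Stack=[F] ptr=1 lookahead=/ remaining=[/ id + id $]
Step 3: reduce T->F. Stack=[T] ptr=1 lookahead=/ remaining=[/ id + id $]
Step 4: shift /. Stack=[T /] ptr=2 lookahead=id remaining=[id + id $]
Step 5: shift id. Stack=[T / id] ptr=3 lookahead=+ remaining=[+ id $]
Step 6: reduce F->id. Stack=[T / F] ptr=3 lookahead=+ remaining=[+ id $]
Step 7: reduce T->T / F. Stack=[T] ptr=3 lookahead=+ remaining=[+ id $]
Step 8: reduce E->T. Stack=[E] ptr=3 lookahead=+ remaining=[+ id $]
Step 9: shift +. Stack=[E +] ptr=4 lookahead=id remaining=[id $]
Step 10: shift id. Stack=[E + id] ptr=5 lookahead=$ remaining=[$]
Step 11: reduce F->id. Stack=[E + F] ptr=5 lookahead=$ remaining=[$]
Step 12: reduce T->F. Stack=[E + T] ptr=5 lookahead=$ remaining=[$]
Step 13: reduce E->E + T. Stack=[E] ptr=5 lookahead=$ remaining=[$]
Step 14: accept. Stack=[E] ptr=5 lookahead=$ remaining=[$]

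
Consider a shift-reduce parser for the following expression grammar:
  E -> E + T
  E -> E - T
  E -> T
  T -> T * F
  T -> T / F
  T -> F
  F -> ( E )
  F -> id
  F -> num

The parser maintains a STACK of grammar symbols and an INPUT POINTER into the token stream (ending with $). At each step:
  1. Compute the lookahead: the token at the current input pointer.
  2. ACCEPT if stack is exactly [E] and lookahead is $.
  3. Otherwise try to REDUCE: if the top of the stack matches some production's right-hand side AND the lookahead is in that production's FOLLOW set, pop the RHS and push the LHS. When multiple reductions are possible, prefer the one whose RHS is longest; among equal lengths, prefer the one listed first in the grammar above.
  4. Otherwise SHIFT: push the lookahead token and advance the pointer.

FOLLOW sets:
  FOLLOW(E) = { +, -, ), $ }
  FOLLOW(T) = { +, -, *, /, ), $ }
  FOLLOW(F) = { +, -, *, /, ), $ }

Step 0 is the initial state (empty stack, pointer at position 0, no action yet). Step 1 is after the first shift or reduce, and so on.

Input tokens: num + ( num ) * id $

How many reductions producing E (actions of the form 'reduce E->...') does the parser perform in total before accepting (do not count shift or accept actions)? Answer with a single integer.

Step 1: shift num. Stack=[num] ptr=1 lookahead=+ remaining=[+ ( num ) * id $]
Step 2: reduce F->num. Stack=[F] ptr=1 lookahead=+ remaining=[+ ( num ) * id $]
Step 3: reduce T->F. Stack=[T] ptr=1 lookahead=+ remaining=[+ ( num ) * id $]
Step 4: reduce E->T. Stack=[E] ptr=1 lookahead=+ remaining=[+ ( num ) * id $]
Step 5: shift +. Stack=[E +] ptr=2 lookahead=( remaining=[( num ) * id $]
Step 6: shift (. Stack=[E + (] ptr=3 lookahead=num remaining=[num ) * id $]
Step 7: shift num. Stack=[E + ( num] ptr=4 lookahead=) remaining=[) * id $]
Step 8: reduce F->num. Stack=[E + ( F] ptr=4 lookahead=) remaining=[) * id $]
Step 9: reduce T->F. Stack=[E + ( T] ptr=4 lookahead=) remaining=[) * id $]
Step 10: reduce E->T. Stack=[E + ( E] ptr=4 lookahead=) remaining=[) * id $]
Step 11: shift ). Stack=[E + ( E )] ptr=5 lookahead=* remaining=[* id $]
Step 12: reduce F->( E ). Stack=[E + F] ptr=5 lookahead=* remaining=[* id $]
Step 13: reduce T->F. Stack=[E + T] ptr=5 lookahead=* remaining=[* id $]
Step 14: shift *. Stack=[E + T *] ptr=6 lookahead=id remaining=[id $]
Step 15: shift id. Stack=[E + T * id] ptr=7 lookahead=$ remaining=[$]
Step 16: reduce F->id. Stack=[E + T * F] ptr=7 lookahead=$ remaining=[$]
Step 17: reduce T->T * F. Stack=[E + T] ptr=7 lookahead=$ remaining=[$]
Step 18: reduce E->E + T. Stack=[E] ptr=7 lookahead=$ remaining=[$]
Step 19: accept. Stack=[E] ptr=7 lookahead=$ remaining=[$]

Answer: 3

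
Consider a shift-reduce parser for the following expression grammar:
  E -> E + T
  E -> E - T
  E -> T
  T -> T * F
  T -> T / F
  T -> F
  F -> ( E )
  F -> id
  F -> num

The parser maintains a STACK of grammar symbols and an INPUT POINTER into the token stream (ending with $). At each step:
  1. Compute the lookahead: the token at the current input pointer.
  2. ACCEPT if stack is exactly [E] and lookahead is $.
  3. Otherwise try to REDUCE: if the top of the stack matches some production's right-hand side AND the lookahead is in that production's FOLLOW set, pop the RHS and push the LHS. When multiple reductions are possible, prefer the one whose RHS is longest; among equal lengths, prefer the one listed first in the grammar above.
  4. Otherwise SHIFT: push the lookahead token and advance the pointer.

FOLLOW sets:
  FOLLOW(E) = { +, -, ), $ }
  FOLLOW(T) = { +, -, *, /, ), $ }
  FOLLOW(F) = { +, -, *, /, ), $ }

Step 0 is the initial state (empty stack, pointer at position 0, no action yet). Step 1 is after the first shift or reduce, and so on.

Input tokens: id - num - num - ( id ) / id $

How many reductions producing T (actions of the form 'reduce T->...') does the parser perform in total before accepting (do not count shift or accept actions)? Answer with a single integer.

Step 1: shift id. Stack=[id] ptr=1 lookahead=- remaining=[- num - num - ( id ) / id $]
Step 2: reduce F->id. Stack=[F] ptr=1 lookahead=- remaining=[- num - num - ( id ) / id $]
Step 3: reduce T->F. Stack=[T] ptr=1 lookahead=- remaining=[- num - num - ( id ) / id $]
Step 4: reduce E->T. Stack=[E] ptr=1 lookahead=- remaining=[- num - num - ( id ) / id $]
Step 5: shift -. Stack=[E -] ptr=2 lookahead=num remaining=[num - num - ( id ) / id $]
Step 6: shift num. Stack=[E - num] ptr=3 lookahead=- remaining=[- num - ( id ) / id $]
Step 7: reduce F->num. Stack=[E - F] ptr=3 lookahead=- remaining=[- num - ( id ) / id $]
Step 8: reduce T->F. Stack=[E - T] ptr=3 lookahead=- remaining=[- num - ( id ) / id $]
Step 9: reduce E->E - T. Stack=[E] ptr=3 lookahead=- remaining=[- num - ( id ) / id $]
Step 10: shift -. Stack=[E -] ptr=4 lookahead=num remaining=[num - ( id ) / id $]
Step 11: shift num. Stack=[E - num] ptr=5 lookahead=- remaining=[- ( id ) / id $]
Step 12: reduce F->num. Stack=[E - F] ptr=5 lookahead=- remaining=[- ( id ) / id $]
Step 13: reduce T->F. Stack=[E - T] ptr=5 lookahead=- remaining=[- ( id ) / id $]
Step 14: reduce E->E - T. Stack=[E] ptr=5 lookahead=- remaining=[- ( id ) / id $]
Step 15: shift -. Stack=[E -] ptr=6 lookahead=( remaining=[( id ) / id $]
Step 16: shift (. Stack=[E - (] ptr=7 lookahead=id remaining=[id ) / id $]
Step 17: shift id. Stack=[E - ( id] ptr=8 lookahead=) remaining=[) / id $]
Step 18: reduce F->id. Stack=[E - ( F] ptr=8 lookahead=) remaining=[) / id $]
Step 19: reduce T->F. Stack=[E - ( T] ptr=8 lookahead=) remaining=[) / id $]
Step 20: reduce E->T. Stack=[E - ( E] ptr=8 lookahead=) remaining=[) / id $]
Step 21: shift ). Stack=[E - ( E )] ptr=9 lookahead=/ remaining=[/ id $]
Step 22: reduce F->( E ). Stack=[E - F] ptr=9 lookahead=/ remaining=[/ id $]
Step 23: reduce T->F. Stack=[E - T] ptr=9 lookahead=/ remaining=[/ id $]
Step 24: shift /. Stack=[E - T /] ptr=10 lookahead=id remaining=[id $]
Step 25: shift id. Stack=[E - T / id] ptr=11 lookahead=$ remaining=[$]
Step 26: reduce F->id. Stack=[E - T / F] ptr=11 lookahead=$ remaining=[$]
Step 27: reduce T->T / F. Stack=[E - T] ptr=11 lookahead=$ remaining=[$]
Step 28: reduce E->E - T. Stack=[E] ptr=11 lookahead=$ remaining=[$]
Step 29: accept. Stack=[E] ptr=11 lookahead=$ remaining=[$]

Answer: 6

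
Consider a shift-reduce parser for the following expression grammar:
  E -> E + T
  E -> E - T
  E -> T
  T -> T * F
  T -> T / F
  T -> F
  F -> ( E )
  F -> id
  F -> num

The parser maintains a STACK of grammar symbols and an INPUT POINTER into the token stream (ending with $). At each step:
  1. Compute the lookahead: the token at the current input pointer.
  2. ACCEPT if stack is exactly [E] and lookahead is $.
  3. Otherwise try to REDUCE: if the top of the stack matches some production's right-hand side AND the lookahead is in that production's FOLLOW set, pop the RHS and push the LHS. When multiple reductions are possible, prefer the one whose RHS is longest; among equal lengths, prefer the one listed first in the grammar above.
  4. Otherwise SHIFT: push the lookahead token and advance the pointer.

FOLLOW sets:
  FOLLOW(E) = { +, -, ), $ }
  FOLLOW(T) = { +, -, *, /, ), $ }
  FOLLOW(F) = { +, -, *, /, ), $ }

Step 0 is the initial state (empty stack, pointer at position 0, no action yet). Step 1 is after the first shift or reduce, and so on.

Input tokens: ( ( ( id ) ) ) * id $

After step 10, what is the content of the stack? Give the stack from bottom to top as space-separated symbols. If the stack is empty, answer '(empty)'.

Answer: ( ( T

Derivation:
Step 1: shift (. Stack=[(] ptr=1 lookahead=( remaining=[( ( id ) ) ) * id $]
Step 2: shift (. Stack=[( (] ptr=2 lookahead=( remaining=[( id ) ) ) * id $]
Step 3: shift (. Stack=[( ( (] ptr=3 lookahead=id remaining=[id ) ) ) * id $]
Step 4: shift id. Stack=[( ( ( id] ptr=4 lookahead=) remaining=[) ) ) * id $]
Step 5: reduce F->id. Stack=[( ( ( F] ptr=4 lookahead=) remaining=[) ) ) * id $]
Step 6: reduce T->F. Stack=[( ( ( T] ptr=4 lookahead=) remaining=[) ) ) * id $]
Step 7: reduce E->T. Stack=[( ( ( E] ptr=4 lookahead=) remaining=[) ) ) * id $]
Step 8: shift ). Stack=[( ( ( E )] ptr=5 lookahead=) remaining=[) ) * id $]
Step 9: reduce F->( E ). Stack=[( ( F] ptr=5 lookahead=) remaining=[) ) * id $]
Step 10: reduce T->F. Stack=[( ( T] ptr=5 lookahead=) remaining=[) ) * id $]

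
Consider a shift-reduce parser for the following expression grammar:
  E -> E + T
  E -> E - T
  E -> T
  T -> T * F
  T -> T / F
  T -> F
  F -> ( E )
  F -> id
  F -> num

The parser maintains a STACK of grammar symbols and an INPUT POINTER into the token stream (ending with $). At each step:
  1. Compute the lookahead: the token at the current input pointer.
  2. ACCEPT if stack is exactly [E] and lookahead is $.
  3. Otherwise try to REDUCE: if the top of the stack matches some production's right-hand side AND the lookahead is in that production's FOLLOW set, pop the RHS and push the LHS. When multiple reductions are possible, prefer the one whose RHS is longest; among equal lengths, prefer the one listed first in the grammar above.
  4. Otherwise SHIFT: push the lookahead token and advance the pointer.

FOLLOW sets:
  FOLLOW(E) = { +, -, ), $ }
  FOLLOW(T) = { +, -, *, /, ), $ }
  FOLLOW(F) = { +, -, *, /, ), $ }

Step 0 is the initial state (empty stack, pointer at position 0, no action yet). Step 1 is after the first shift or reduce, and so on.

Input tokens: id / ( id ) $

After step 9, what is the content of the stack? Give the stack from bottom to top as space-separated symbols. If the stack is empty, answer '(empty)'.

Answer: T / ( E

Derivation:
Step 1: shift id. Stack=[id] ptr=1 lookahead=/ remaining=[/ ( id ) $]
Step 2: reduce F->id. Stack=[F] ptr=1 lookahead=/ remaining=[/ ( id ) $]
Step 3: reduce T->F. Stack=[T] ptr=1 lookahead=/ remaining=[/ ( id ) $]
Step 4: shift /. Stack=[T /] ptr=2 lookahead=( remaining=[( id ) $]
Step 5: shift (. Stack=[T / (] ptr=3 lookahead=id remaining=[id ) $]
Step 6: shift id. Stack=[T / ( id] ptr=4 lookahead=) remaining=[) $]
Step 7: reduce F->id. Stack=[T / ( F] ptr=4 lookahead=) remaining=[) $]
Step 8: reduce T->F. Stack=[T / ( T] ptr=4 lookahead=) remaining=[) $]
Step 9: reduce E->T. Stack=[T / ( E] ptr=4 lookahead=) remaining=[) $]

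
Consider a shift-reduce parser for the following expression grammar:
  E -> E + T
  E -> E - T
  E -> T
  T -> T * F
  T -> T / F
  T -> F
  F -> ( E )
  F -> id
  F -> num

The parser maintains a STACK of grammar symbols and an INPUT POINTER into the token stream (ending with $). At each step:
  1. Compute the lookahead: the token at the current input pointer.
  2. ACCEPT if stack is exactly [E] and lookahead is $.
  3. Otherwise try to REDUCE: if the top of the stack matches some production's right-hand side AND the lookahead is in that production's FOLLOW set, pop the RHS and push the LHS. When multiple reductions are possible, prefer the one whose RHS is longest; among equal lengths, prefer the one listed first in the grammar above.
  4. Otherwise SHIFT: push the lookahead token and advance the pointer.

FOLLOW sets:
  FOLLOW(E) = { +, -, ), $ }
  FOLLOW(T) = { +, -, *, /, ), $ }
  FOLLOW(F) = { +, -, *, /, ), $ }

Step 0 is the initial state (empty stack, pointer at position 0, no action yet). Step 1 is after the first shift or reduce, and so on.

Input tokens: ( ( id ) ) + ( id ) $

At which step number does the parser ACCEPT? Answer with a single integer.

Answer: 25

Derivation:
Step 1: shift (. Stack=[(] ptr=1 lookahead=( remaining=[( id ) ) + ( id ) $]
Step 2: shift (. Stack=[( (] ptr=2 lookahead=id remaining=[id ) ) + ( id ) $]
Step 3: shift id. Stack=[( ( id] ptr=3 lookahead=) remaining=[) ) + ( id ) $]
Step 4: reduce F->id. Stack=[( ( F] ptr=3 lookahead=) remaining=[) ) + ( id ) $]
Step 5: reduce T->F. Stack=[( ( T] ptr=3 lookahead=) remaining=[) ) + ( id ) $]
Step 6: reduce E->T. Stack=[( ( E] ptr=3 lookahead=) remaining=[) ) + ( id ) $]
Step 7: shift ). Stack=[( ( E )] ptr=4 lookahead=) remaining=[) + ( id ) $]
Step 8: reduce F->( E ). Stack=[( F] ptr=4 lookahead=) remaining=[) + ( id ) $]
Step 9: reduce T->F. Stack=[( T] ptr=4 lookahead=) remaining=[) + ( id ) $]
Step 10: reduce E->T. Stack=[( E] ptr=4 lookahead=) remaining=[) + ( id ) $]
Step 11: shift ). Stack=[( E )] ptr=5 lookahead=+ remaining=[+ ( id ) $]
Step 12: reduce F->( E ). Stack=[F] ptr=5 lookahead=+ remaining=[+ ( id ) $]
Step 13: reduce T->F. Stack=[T] ptr=5 lookahead=+ remaining=[+ ( id ) $]
Step 14: reduce E->T. Stack=[E] ptr=5 lookahead=+ remaining=[+ ( id ) $]
Step 15: shift +. Stack=[E +] ptr=6 lookahead=( remaining=[( id ) $]
Step 16: shift (. Stack=[E + (] ptr=7 lookahead=id remaining=[id ) $]
Step 17: shift id. Stack=[E + ( id] ptr=8 lookahead=) remaining=[) $]
Step 18: reduce F->id. Stack=[E + ( F] ptr=8 lookahead=) remaining=[) $]
Step 19: reduce T->F. Stack=[E + ( T] ptr=8 lookahead=) remaining=[) $]
Step 20: reduce E->T. Stack=[E + ( E] ptr=8 lookahead=) remaining=[) $]
Step 21: shift ). Stack=[E + ( E )] ptr=9 lookahead=$ remaining=[$]
Step 22: reduce F->( E ). Stack=[E + F] ptr=9 lookahead=$ remaining=[$]
Step 23: reduce T->F. Stack=[E + T] ptr=9 lookahead=$ remaining=[$]
Step 24: reduce E->E + T. Stack=[E] ptr=9 lookahead=$ remaining=[$]
Step 25: accept. Stack=[E] ptr=9 lookahead=$ remaining=[$]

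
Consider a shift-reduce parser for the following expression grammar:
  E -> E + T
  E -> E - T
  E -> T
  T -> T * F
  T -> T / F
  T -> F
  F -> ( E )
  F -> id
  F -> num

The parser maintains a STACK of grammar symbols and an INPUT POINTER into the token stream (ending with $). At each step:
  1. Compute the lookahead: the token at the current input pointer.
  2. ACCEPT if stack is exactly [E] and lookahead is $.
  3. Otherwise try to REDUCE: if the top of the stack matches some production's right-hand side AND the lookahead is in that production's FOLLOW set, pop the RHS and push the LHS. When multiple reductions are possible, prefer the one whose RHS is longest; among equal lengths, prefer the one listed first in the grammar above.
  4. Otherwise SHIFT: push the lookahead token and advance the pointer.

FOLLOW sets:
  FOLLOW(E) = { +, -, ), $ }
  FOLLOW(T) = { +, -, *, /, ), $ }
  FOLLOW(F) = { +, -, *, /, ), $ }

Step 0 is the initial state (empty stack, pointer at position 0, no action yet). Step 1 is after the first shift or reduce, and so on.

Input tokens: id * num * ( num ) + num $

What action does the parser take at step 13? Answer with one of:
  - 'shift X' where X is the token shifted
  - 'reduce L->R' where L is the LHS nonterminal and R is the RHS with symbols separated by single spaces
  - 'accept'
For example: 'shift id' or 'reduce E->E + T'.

Answer: reduce E->T

Derivation:
Step 1: shift id. Stack=[id] ptr=1 lookahead=* remaining=[* num * ( num ) + num $]
Step 2: reduce F->id. Stack=[F] ptr=1 lookahead=* remaining=[* num * ( num ) + num $]
Step 3: reduce T->F. Stack=[T] ptr=1 lookahead=* remaining=[* num * ( num ) + num $]
Step 4: shift *. Stack=[T *] ptr=2 lookahead=num remaining=[num * ( num ) + num $]
Step 5: shift num. Stack=[T * num] ptr=3 lookahead=* remaining=[* ( num ) + num $]
Step 6: reduce F->num. Stack=[T * F] ptr=3 lookahead=* remaining=[* ( num ) + num $]
Step 7: reduce T->T * F. Stack=[T] ptr=3 lookahead=* remaining=[* ( num ) + num $]
Step 8: shift *. Stack=[T *] ptr=4 lookahead=( remaining=[( num ) + num $]
Step 9: shift (. Stack=[T * (] ptr=5 lookahead=num remaining=[num ) + num $]
Step 10: shift num. Stack=[T * ( num] ptr=6 lookahead=) remaining=[) + num $]
Step 11: reduce F->num. Stack=[T * ( F] ptr=6 lookahead=) remaining=[) + num $]
Step 12: reduce T->F. Stack=[T * ( T] ptr=6 lookahead=) remaining=[) + num $]
Step 13: reduce E->T. Stack=[T * ( E] ptr=6 lookahead=) remaining=[) + num $]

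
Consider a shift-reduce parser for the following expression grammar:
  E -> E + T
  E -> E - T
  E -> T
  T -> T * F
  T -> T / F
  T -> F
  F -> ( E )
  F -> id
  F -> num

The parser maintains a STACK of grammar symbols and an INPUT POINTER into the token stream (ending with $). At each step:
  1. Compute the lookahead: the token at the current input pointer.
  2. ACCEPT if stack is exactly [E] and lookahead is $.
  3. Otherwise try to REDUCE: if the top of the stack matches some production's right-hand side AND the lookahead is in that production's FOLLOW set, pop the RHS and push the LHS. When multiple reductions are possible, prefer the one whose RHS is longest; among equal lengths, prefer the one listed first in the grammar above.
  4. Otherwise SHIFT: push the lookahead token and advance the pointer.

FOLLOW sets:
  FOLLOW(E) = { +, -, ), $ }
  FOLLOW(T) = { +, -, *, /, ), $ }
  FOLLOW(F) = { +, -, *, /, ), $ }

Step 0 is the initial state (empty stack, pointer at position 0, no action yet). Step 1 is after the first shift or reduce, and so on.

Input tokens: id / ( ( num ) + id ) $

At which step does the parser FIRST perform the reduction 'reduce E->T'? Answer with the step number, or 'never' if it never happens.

Step 1: shift id. Stack=[id] ptr=1 lookahead=/ remaining=[/ ( ( num ) + id ) $]
Step 2: reduce F->id. Stack=[F] ptr=1 lookahead=/ remaining=[/ ( ( num ) + id ) $]
Step 3: reduce T->F. Stack=[T] ptr=1 lookahead=/ remaining=[/ ( ( num ) + id ) $]
Step 4: shift /. Stack=[T /] ptr=2 lookahead=( remaining=[( ( num ) + id ) $]
Step 5: shift (. Stack=[T / (] ptr=3 lookahead=( remaining=[( num ) + id ) $]
Step 6: shift (. Stack=[T / ( (] ptr=4 lookahead=num remaining=[num ) + id ) $]
Step 7: shift num. Stack=[T / ( ( num] ptr=5 lookahead=) remaining=[) + id ) $]
Step 8: reduce F->num. Stack=[T / ( ( F] ptr=5 lookahead=) remaining=[) + id ) $]
Step 9: reduce T->F. Stack=[T / ( ( T] ptr=5 lookahead=) remaining=[) + id ) $]
Step 10: reduce E->T. Stack=[T / ( ( E] ptr=5 lookahead=) remaining=[) + id ) $]

Answer: 10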